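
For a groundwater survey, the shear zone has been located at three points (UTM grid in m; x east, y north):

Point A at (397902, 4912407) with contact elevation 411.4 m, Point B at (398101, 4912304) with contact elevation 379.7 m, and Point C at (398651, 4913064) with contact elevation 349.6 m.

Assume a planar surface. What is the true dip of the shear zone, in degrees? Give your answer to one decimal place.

Let the plane be z = a·x + b·y + c.
Point B−Point A: 199a − 103b = −31.7;  Point C−Point A: 749a + 657b = −61.8.
Solving gives a = −0.13080, b = 0.05505.
Gradient magnitude |∇z| = √(a² + b²) = √(0.01711 + 0.00303) = 0.14192.
True dip = arctan(0.14192) = 8.1°, dipping toward ESE (azimuth ≈ 113°).

8.1°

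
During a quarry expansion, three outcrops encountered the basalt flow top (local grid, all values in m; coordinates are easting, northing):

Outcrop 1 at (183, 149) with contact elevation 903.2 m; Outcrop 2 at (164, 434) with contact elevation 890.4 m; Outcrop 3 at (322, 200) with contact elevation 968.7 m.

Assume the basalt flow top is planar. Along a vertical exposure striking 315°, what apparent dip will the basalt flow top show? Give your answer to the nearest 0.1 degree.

19.1°

Let the plane be z = a·easting + b·northing + c.
Outcrop 2−Outcrop 1: −19a + 285b = −12.8;  Outcrop 3−Outcrop 1: 139a + 51b = 65.5.
Solving gives a = 0.47606, b = −0.01318.
Unit vector along 315° is (sin 315°, cos 315°) = (-0.7071, 0.7071).
Slope in that direction = a·(-0.7071) + b·(0.7071) = −0.34594.
Apparent dip = arctan|0.34594| = 19.1° (true dip is 25.5°, so apparent ≤ true as expected).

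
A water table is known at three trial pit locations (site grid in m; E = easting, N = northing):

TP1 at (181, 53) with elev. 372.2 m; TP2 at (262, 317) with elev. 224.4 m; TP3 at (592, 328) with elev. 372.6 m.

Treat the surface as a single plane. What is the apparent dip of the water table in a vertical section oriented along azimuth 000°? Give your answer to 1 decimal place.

Two edge vectors: TP1→TP2 = (81, 264, -147.8), TP1→TP3 = (411, 275, 0.4).
Normal n = (TP1→TP2) × (TP1→TP3) = (40750.6, -60778.2, -86229).
So ∂z/∂E = −n_x/n_z = 0.47259 and ∂z/∂N = −n_y/n_z = −0.70485.
Unit vector along 000° is (sin 0°, cos 0°) = (0.0000, 1.0000).
Slope in that direction = a·(0.0000) + b·(1.0000) = −0.70485.
Apparent dip = arctan|0.70485| = 35.2° (true dip is 40.3°, so apparent ≤ true as expected).

35.2°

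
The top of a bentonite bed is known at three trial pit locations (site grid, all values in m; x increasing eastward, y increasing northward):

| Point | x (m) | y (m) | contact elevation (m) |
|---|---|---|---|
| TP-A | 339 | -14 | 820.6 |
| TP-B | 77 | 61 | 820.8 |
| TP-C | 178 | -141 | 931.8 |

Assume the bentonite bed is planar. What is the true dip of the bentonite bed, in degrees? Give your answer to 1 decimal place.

33.7°

Two edge vectors: TP-A→TP-B = (-262, 75, 0.2), TP-A→TP-C = (-161, -127, 111.2).
Normal n = (TP-A→TP-B) × (TP-A→TP-C) = (8365.4, 29102.2, 45349).
So ∂z/∂x = −n_x/n_z = −0.18447 and ∂z/∂y = −n_y/n_z = −0.64174.
Gradient magnitude |∇z| = √(a² + b²) = √(0.03403 + 0.41183) = 0.66772.
True dip = arctan(0.66772) = 33.7°, dipping toward NNE (azimuth ≈ 016°).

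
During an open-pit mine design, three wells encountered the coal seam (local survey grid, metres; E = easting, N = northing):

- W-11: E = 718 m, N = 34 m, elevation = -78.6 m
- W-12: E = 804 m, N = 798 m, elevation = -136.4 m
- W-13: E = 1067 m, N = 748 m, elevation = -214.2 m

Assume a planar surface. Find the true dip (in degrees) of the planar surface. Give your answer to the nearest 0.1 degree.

Two edge vectors: W-11→W-12 = (86, 764, -57.8), W-11→W-13 = (349, 714, -135.6).
Normal n = (W-11→W-12) × (W-11→W-13) = (-62329.2, -8510.6, -205232).
So ∂z/∂E = −n_x/n_z = −0.30370 and ∂z/∂N = −n_y/n_z = −0.04147.
Gradient magnitude |∇z| = √(a² + b²) = √(0.09223 + 0.00172) = 0.30652.
True dip = arctan(0.30652) = 17.0°, dipping toward E (azimuth ≈ 082°).

17.0°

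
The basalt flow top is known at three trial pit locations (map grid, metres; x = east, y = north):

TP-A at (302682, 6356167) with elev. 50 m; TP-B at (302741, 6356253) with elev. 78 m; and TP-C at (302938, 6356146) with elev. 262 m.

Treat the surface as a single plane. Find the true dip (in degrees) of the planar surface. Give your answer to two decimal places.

40.07°

Let the plane be z = a·x + b·y + c.
TP-B−TP-A: 59a + 86b = 28;  TP-C−TP-A: 256a − 21b = 212.
Solving gives a = 0.80929, b = −0.22963.
Gradient magnitude |∇z| = √(a² + b²) = √(0.65495 + 0.05273) = 0.84124.
True dip = arctan(0.84124) = 40.07°, dipping toward WNW (azimuth ≈ 286°).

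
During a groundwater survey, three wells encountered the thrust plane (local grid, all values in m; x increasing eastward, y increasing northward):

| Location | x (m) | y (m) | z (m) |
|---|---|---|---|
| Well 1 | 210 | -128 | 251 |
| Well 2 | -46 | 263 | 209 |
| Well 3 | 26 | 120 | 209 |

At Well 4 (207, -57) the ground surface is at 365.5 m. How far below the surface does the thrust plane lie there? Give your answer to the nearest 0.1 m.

Two edge vectors: Well 1→Well 2 = (-256, 391, -42), Well 1→Well 3 = (-184, 248, -42).
Normal n = (Well 1→Well 2) × (Well 1→Well 3) = (-6006, -3024, 8456).
So ∂z/∂x = −n_x/n_z = 0.71026 and ∂z/∂y = −n_y/n_z = 0.35762.
Intercept c from Well 1: 251 − 149.16 + 45.77 = 147.62.
At (207, -57): z_contact = 147.02 − 20.38 + 147.62 = 274.26 m.
Depth below ground = 365.5 − 274.26 = 91.2 m.

91.2 m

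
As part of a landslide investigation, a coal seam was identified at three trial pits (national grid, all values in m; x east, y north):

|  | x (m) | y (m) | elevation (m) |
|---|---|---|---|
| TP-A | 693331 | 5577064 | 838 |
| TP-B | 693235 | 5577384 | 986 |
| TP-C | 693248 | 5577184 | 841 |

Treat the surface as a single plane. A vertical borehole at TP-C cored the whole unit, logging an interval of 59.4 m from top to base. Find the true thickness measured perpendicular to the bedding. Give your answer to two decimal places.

Let the plane be z = a·x + b·y + c.
TP-B−TP-A: −96a + 320b = 148;  TP-C−TP-A: −83a + 120b = 3.
Solving gives a = 1.11702, b = 0.79761.
|∇z| = √(a²+b²) = 1.37256, so dip δ = arctan(1.37256) = 53.92°.
True thickness = vertical thickness × cos δ = 59.4 × cos 53.92° = 34.98 m.

34.98 m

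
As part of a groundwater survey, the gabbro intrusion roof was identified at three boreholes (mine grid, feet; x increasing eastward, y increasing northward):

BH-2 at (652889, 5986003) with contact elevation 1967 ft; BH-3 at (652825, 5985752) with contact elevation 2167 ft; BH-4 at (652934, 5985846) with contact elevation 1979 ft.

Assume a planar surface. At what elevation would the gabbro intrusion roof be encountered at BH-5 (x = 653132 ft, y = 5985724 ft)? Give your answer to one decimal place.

1771.5 ft

Two edge vectors: BH-2→BH-3 = (-64, -251, 200), BH-2→BH-4 = (45, -157, 12).
Normal n = (BH-2→BH-3) × (BH-2→BH-4) = (28388, 9768, 21343).
So ∂z/∂x = −n_x/n_z = −1.330084805 and ∂z/∂y = −n_y/n_z = −0.457667619.
Intercept c from BH-2: 1967 + 868397.74 + 2739599.74 = 3609964.48.
At (653132, 5985724): z = −868720.9 − 2739472.1 + 3609964.48 = 1771.5 ft.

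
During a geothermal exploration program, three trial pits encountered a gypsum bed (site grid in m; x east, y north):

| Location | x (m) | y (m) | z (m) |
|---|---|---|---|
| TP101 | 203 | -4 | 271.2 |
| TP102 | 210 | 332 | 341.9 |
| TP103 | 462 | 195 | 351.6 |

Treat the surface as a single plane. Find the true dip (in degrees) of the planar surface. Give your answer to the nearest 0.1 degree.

Let the plane be z = a·x + b·y + c.
TP102−TP101: 7a + 336b = 70.7;  TP103−TP101: 259a + 199b = 80.4.
Solving gives a = 0.15117, b = 0.20727.
Gradient magnitude |∇z| = √(a² + b²) = √(0.02285 + 0.04296) = 0.25654.
True dip = arctan(0.25654) = 14.4°, dipping toward SW (azimuth ≈ 216°).

14.4°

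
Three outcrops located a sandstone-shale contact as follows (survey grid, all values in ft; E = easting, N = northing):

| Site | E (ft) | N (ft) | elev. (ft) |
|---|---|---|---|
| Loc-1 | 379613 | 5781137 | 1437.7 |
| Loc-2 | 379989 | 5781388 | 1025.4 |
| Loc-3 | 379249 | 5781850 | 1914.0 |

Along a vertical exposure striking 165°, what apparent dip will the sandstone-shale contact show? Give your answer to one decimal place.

20.6°

Let the plane be z = a·E + b·N + c.
Loc-2−Loc-1: 376a + 251b = −412.3;  Loc-3−Loc-1: −364a + 713b = 476.3.
Solving gives a = −1.15042, b = 0.08071.
Unit vector along 165° is (sin 165°, cos 165°) = (0.2588, -0.9659).
Slope in that direction = a·(0.2588) + b·(-0.9659) = −0.37571.
Apparent dip = arctan|0.37571| = 20.6° (true dip is 49.1°, so apparent ≤ true as expected).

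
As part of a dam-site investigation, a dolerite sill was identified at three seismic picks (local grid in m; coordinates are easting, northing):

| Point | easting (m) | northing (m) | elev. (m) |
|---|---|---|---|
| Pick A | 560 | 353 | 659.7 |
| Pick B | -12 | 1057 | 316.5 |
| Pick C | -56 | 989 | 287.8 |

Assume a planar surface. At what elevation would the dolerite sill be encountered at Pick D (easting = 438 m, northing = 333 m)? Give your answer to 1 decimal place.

Let the plane be z = a·easting + b·northing + c.
Pick B−Pick A: −572a + 704b = −343.2;  Pick C−Pick A: −616a + 636b = −371.9.
Solving gives a = 0.623174, b = 0.018829.
Then c = 659.7 − a·560 − b·353 = 304.08.
At (438, 333): z = 273.0 + 6.3 + 304.08 = 583.3 m.

583.3 m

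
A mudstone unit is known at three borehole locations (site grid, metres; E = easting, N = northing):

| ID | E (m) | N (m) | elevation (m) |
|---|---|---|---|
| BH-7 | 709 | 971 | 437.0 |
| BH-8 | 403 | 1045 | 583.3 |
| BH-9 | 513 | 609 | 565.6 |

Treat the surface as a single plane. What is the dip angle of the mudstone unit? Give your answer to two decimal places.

26.84°

Two edge vectors: BH-7→BH-8 = (-306, 74, 146.3), BH-7→BH-9 = (-196, -362, 128.6).
Normal n = (BH-7→BH-8) × (BH-7→BH-9) = (62477, 10676.8, 125276).
So ∂z/∂E = −n_x/n_z = −0.49871 and ∂z/∂N = −n_y/n_z = −0.08523.
Gradient magnitude |∇z| = √(a² + b²) = √(0.24872 + 0.00726) = 0.50594.
True dip = arctan(0.50594) = 26.84°, dipping toward E (azimuth ≈ 080°).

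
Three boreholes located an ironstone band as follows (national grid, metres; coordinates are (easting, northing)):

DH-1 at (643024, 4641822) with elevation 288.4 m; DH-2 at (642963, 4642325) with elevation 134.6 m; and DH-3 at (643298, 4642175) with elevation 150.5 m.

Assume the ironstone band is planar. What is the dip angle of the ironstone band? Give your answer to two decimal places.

Two edge vectors: DH-1→DH-2 = (-61, 503, -153.8), DH-1→DH-3 = (274, 353, -137.9).
Normal n = (DH-1→DH-2) × (DH-1→DH-3) = (-15072.3, -50553.1, -159355).
So ∂z/∂E = −n_x/n_z = −0.09458 and ∂z/∂N = −n_y/n_z = −0.31724.
Gradient magnitude |∇z| = √(a² + b²) = √(0.00895 + 0.10064) = 0.33104.
True dip = arctan(0.33104) = 18.32°, dipping toward NNE (azimuth ≈ 017°).

18.32°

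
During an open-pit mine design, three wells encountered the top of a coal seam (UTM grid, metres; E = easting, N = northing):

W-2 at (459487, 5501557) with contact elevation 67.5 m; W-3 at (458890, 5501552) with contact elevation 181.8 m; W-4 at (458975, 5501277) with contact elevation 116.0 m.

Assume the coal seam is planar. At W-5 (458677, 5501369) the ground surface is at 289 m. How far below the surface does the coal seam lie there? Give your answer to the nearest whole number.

99 m

Two edge vectors: W-2→W-3 = (-597, -5, 114.3), W-2→W-4 = (-512, -280, 48.5).
Normal n = (W-2→W-3) × (W-2→W-4) = (31761.5, -29567.1, 164600).
So ∂z/∂E = −n_x/n_z = −0.19296173 and ∂z/∂N = −n_y/n_z = 0.17963001.
Intercept c from W-2: 67.5 + 88663.40 − 988244.75 = −899513.85.
At (458677, 5501369): z_contact = −88507.1 + 988211.0 − 899513.85 = 190.0 m.
Depth below ground = 289 − 190.0 = 99 m.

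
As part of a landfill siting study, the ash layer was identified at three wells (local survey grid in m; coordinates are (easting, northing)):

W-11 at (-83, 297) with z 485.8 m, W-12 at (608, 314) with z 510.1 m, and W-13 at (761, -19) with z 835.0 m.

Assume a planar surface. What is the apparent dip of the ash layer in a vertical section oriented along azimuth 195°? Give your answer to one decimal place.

Two edge vectors: W-11→W-12 = (691, 17, 24.3), W-11→W-13 = (844, -316, 349.2).
Normal n = (W-11→W-12) × (W-11→W-13) = (13615.2, -220788, -232704).
So ∂z/∂E = −n_x/n_z = 0.05851 and ∂z/∂N = −n_y/n_z = −0.94879.
Unit vector along 195° is (sin 195°, cos 195°) = (-0.2588, -0.9659).
Slope in that direction = a·(-0.2588) + b·(-0.9659) = 0.90132.
Apparent dip = arctan|0.90132| = 42.0° (true dip is 43.5°, so apparent ≤ true as expected).

42.0°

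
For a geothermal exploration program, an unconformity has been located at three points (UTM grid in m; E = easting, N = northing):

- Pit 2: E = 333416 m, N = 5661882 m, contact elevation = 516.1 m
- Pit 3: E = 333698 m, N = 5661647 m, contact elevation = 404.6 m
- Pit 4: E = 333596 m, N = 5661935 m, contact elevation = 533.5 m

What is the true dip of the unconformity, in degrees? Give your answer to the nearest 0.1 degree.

23.6°

Let the plane be z = a·E + b·N + c.
Pit 3−Pit 2: 282a − 235b = −111.5;  Pit 4−Pit 2: 180a + 53b = 17.4.
Solving gives a = −0.03180, b = 0.43631.
Gradient magnitude |∇z| = √(a² + b²) = √(0.00101 + 0.19036) = 0.43746.
True dip = arctan(0.43746) = 23.6°, dipping toward S (azimuth ≈ 176°).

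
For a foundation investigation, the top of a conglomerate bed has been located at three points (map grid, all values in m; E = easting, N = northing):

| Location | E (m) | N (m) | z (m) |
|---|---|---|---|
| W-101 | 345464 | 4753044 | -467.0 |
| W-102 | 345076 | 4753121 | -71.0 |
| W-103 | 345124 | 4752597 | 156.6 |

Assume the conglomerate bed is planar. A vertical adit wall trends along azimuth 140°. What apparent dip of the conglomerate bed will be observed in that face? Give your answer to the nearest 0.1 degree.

17.4°

Let the plane be z = a·E + b·N + c.
W-102−W-101: −388a + 77b = 396;  W-103−W-101: −340a − 447b = 623.6.
Solving gives a = −1.12731, b = −0.53762.
Unit vector along 140° is (sin 140°, cos 140°) = (0.6428, -0.7660).
Slope in that direction = a·(0.6428) + b·(-0.7660) = −0.31278.
Apparent dip = arctan|0.31278| = 17.4° (true dip is 51.3°, so apparent ≤ true as expected).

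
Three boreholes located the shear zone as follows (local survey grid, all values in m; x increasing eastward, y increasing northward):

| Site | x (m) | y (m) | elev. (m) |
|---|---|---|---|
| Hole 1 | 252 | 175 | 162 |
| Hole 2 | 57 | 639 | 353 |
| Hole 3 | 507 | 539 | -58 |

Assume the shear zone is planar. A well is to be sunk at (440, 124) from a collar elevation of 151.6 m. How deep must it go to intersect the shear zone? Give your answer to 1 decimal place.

Let the plane be z = a·x + b·y + c.
Hole 2−Hole 1: −195a + 464b = 191;  Hole 3−Hole 1: 255a + 364b = −220.
Solving gives a = −0.90652, b = 0.03067.
Then c = 162 − a·252 − b·175 = 385.08.
At (440, 124): z_contact = −398.87 + 3.80 + 385.08 = -9.99 m.
Depth below ground = 151.6 − (-9.99) = 161.6 m.

161.6 m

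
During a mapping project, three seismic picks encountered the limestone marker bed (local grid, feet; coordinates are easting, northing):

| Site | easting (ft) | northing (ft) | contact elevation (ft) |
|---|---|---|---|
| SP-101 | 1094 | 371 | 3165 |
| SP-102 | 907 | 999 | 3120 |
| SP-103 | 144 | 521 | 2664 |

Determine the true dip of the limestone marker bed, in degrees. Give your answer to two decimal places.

Two edge vectors: SP-101→SP-102 = (-187, 628, -45), SP-101→SP-103 = (-950, 150, -501).
Normal n = (SP-101→SP-102) × (SP-101→SP-103) = (-307878, -50937, 568550).
So ∂z/∂easting = −n_x/n_z = 0.54151 and ∂z/∂northing = −n_y/n_z = 0.08959.
Gradient magnitude |∇z| = √(a² + b²) = √(0.29324 + 0.00803) = 0.54888.
True dip = arctan(0.54888) = 28.76°, dipping toward W (azimuth ≈ 261°).

28.76°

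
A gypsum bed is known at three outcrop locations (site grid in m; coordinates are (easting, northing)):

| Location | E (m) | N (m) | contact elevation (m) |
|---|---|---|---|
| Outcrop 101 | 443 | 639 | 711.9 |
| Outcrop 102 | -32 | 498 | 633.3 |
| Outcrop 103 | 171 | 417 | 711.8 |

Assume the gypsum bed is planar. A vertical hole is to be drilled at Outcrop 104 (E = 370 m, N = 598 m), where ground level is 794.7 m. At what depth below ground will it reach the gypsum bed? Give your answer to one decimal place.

Let the plane be z = a·E + b·N + c.
Outcrop 102−Outcrop 101: −475a − 141b = −78.6;  Outcrop 103−Outcrop 101: −272a − 222b = −0.1.
Solving gives a = 0.25985, b = −0.31792.
Then c = 711.9 − a·443 − b·639 = 799.94.
At (370, 598): z_contact = 96.14 − 190.12 + 799.94 = 705.97 m.
Depth below ground = 794.7 − 705.97 = 88.7 m.

88.7 m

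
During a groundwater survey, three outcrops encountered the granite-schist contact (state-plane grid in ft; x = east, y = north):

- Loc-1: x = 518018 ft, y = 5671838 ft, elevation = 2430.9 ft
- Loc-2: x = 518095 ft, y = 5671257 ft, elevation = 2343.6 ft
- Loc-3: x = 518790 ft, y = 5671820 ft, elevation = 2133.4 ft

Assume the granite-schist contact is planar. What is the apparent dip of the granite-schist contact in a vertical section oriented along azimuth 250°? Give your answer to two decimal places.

Let the plane be z = a·x + b·y + c.
Loc-2−Loc-1: 77a − 581b = −87.3;  Loc-3−Loc-1: 772a − 18b = −297.5.
Solving gives a = −0.38304, b = 0.09949.
Unit vector along 250° is (sin 250°, cos 250°) = (-0.9397, -0.3420).
Slope in that direction = a·(-0.9397) + b·(-0.3420) = 0.32591.
Apparent dip = arctan|0.32591| = 18.05° (true dip is 21.6°, so apparent ≤ true as expected).

18.05°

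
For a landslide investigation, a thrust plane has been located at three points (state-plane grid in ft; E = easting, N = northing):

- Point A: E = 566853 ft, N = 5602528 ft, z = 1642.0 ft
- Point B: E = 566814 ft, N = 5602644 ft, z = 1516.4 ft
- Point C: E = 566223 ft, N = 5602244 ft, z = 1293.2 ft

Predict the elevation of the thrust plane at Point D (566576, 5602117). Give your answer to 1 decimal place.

1711.4 ft

Let the plane be z = a·E + b·N + c.
Point B−Point A: −39a + 116b = −125.6;  Point C−Point A: −630a − 284b = −348.8.
Solving gives a = 0.904643757, b = −0.778611151.
Then c = 1642 − a·566853 − b·5602528 = 3851032.75.
At (566576, 5602117): z = 512549.4 − 4361870.8 + 3851032.75 = 1711.4 ft.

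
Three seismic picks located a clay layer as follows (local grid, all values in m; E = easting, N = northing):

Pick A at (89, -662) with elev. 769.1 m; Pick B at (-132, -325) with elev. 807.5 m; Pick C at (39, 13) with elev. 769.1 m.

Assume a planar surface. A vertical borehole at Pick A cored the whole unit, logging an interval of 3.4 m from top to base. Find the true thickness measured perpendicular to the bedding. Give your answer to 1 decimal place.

Two edge vectors: Pick A→Pick B = (-221, 337, 38.4), Pick A→Pick C = (-50, 675, 0).
Normal n = (Pick A→Pick B) × (Pick A→Pick C) = (-25920, -1920, -132325).
So ∂z/∂E = −n_x/n_z = −0.19588 and ∂z/∂N = −n_y/n_z = −0.01451.
|∇z| = √(a²+b²) = 0.19642, so dip δ = arctan(0.19642) = 11.11°.
True thickness = vertical thickness × cos δ = 3.4 × cos 11.11° = 3.3 m.

3.3 m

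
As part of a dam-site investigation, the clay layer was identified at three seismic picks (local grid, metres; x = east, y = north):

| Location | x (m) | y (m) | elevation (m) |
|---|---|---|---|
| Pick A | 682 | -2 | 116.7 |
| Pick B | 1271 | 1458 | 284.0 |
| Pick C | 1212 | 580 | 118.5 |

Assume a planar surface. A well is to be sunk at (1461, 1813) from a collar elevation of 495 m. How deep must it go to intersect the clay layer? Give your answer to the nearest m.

181 m

Let the plane be z = a·x + b·y + c.
Pick B−Pick A: 589a + 1460b = 167.3;  Pick C−Pick A: 530a + 582b = 1.8.
Solving gives a = −0.21981, b = 0.20327.
Then c = 116.7 − a·682 − b·-2 = 267.02.
At (1461, 1813): z_contact = −321.1 + 368.5 + 267.02 = 314.4 m.
Depth below ground = 495 − 314.4 = 181 m.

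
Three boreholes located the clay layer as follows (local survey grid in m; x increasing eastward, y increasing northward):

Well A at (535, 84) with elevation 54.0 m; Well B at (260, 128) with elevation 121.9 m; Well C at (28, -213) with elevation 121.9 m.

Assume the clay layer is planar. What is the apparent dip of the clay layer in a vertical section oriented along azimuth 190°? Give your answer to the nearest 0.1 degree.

6.3°

Two edge vectors: Well A→Well B = (-275, 44, 67.9), Well A→Well C = (-507, -297, 67.9).
Normal n = (Well A→Well B) × (Well A→Well C) = (23153.9, -15752.8, 103983).
So ∂z/∂x = −n_x/n_z = −0.22267 and ∂z/∂y = −n_y/n_z = 0.15149.
Unit vector along 190° is (sin 190°, cos 190°) = (-0.1736, -0.9848).
Slope in that direction = a·(-0.1736) + b·(-0.9848) = −0.11053.
Apparent dip = arctan|0.11053| = 6.3° (true dip is 15.1°, so apparent ≤ true as expected).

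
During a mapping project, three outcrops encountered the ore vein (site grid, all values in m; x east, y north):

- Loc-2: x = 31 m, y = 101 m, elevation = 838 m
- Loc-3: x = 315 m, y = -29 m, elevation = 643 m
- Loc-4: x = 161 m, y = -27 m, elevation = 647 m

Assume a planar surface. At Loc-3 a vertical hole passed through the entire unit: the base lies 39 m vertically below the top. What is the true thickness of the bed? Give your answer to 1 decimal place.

21.8 m

Two edge vectors: Loc-2→Loc-3 = (284, -130, -195), Loc-2→Loc-4 = (130, -128, -191).
Normal n = (Loc-2→Loc-3) × (Loc-2→Loc-4) = (-130, 28894, -19452).
So ∂z/∂x = −n_x/n_z = −0.00668 and ∂z/∂y = −n_y/n_z = 1.48540.
|∇z| = √(a²+b²) = 1.48541, so dip δ = arctan(1.48541) = 56.05°.
True thickness = vertical thickness × cos δ = 39 × cos 56.05° = 21.8 m.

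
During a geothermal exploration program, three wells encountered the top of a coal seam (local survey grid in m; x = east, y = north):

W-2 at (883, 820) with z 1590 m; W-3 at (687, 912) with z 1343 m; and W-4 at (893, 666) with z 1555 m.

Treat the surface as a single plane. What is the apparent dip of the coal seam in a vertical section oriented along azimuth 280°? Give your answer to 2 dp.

53.12°

Two edge vectors: W-2→W-3 = (-196, 92, -247), W-2→W-4 = (10, -154, -35).
Normal n = (W-2→W-3) × (W-2→W-4) = (-41258, -9330, 29264).
So ∂z/∂x = −n_x/n_z = 1.40986 and ∂z/∂y = −n_y/n_z = 0.31882.
Unit vector along 280° is (sin 280°, cos 280°) = (-0.9848, 0.1736).
Slope in that direction = a·(-0.9848) + b·(0.1736) = −1.33307.
Apparent dip = arctan|1.33307| = 53.12° (true dip is 55.3°, so apparent ≤ true as expected).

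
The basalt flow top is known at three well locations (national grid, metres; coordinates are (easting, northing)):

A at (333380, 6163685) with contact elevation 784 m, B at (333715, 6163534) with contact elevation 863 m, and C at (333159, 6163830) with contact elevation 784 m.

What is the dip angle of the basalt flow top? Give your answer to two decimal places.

53.94°

Let the plane be z = a·E + b·N + c.
B−A: 335a − 151b = 79;  C−A: −221a + 145b = 0.
Solving gives a = 0.75342, b = 1.14832.
Gradient magnitude |∇z| = √(a² + b²) = √(0.56764 + 1.31863) = 1.37342.
True dip = arctan(1.37342) = 53.94°, dipping toward SSW (azimuth ≈ 213°).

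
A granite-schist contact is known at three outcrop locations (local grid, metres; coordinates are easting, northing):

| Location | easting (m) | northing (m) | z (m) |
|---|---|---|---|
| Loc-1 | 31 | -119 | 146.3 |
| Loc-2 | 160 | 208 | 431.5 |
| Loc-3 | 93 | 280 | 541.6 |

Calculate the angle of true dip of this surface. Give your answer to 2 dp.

Two edge vectors: Loc-1→Loc-2 = (129, 327, 285.2), Loc-1→Loc-3 = (62, 399, 395.3).
Normal n = (Loc-1→Loc-2) × (Loc-1→Loc-3) = (15468.3, -33311.3, 31197).
So ∂z/∂easting = −n_x/n_z = −0.49583 and ∂z/∂northing = −n_y/n_z = 1.06777.
Gradient magnitude |∇z| = √(a² + b²) = √(0.24584 + 1.14014) = 1.17728.
True dip = arctan(1.17728) = 49.65°, dipping toward SSE (azimuth ≈ 155°).

49.65°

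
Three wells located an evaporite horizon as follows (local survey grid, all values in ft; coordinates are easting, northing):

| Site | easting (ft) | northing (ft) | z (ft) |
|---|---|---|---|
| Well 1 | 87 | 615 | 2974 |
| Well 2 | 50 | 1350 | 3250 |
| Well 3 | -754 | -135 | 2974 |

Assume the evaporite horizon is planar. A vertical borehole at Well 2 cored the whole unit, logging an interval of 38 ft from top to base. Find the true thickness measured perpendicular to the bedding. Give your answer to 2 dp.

Let the plane be z = a·easting + b·northing + c.
Well 2−Well 1: −37a + 735b = 276;  Well 3−Well 1: −841a − 750b = 0.
Solving gives a = −0.32049, b = 0.35938.
|∇z| = √(a²+b²) = 0.48152, so dip δ = arctan(0.48152) = 25.71°.
True thickness = vertical thickness × cos δ = 38 × cos 25.71° = 34.24 ft.

34.24 ft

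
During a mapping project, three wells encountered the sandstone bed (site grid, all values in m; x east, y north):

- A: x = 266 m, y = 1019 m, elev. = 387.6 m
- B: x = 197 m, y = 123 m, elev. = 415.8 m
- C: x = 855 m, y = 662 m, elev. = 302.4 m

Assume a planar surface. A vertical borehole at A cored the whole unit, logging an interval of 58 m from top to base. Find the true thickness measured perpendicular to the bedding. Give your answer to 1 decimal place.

Let the plane be z = a·x + b·y + c.
B−A: −69a − 896b = 28.2;  C−A: 589a − 357b = −85.2.
Solving gives a = −0.15643, b = −0.01943.
|∇z| = √(a²+b²) = 0.15763, so dip δ = arctan(0.15763) = 8.96°.
True thickness = vertical thickness × cos δ = 58 × cos 8.96° = 57.3 m.

57.3 m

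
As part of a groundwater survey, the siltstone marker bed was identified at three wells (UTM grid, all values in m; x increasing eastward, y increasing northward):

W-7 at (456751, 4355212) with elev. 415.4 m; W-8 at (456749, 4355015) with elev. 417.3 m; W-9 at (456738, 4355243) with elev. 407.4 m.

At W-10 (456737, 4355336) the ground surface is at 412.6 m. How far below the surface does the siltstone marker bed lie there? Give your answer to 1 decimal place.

7.2 m

Let the plane be z = a·x + b·y + c.
W-8−W-7: −2a − 197b = 1.9;  W-9−W-7: −13a + 31b = −8.
Solving gives a = 0.578383530, b = −0.015516584.
Then c = 415.4 − a·456751 − b·4355212 = −196183.84.
At (456737, 4355336): z_contact = 264169.16 − 67579.94 − 196183.84 = 405.38 m.
Depth below ground = 412.6 − 405.38 = 7.2 m.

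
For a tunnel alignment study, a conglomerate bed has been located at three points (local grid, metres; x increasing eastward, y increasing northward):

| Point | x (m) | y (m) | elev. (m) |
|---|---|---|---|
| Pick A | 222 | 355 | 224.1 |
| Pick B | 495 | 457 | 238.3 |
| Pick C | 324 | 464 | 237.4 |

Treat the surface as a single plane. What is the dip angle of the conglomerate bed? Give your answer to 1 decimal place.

Two edge vectors: Pick A→Pick B = (273, 102, 14.2), Pick A→Pick C = (102, 109, 13.3).
Normal n = (Pick A→Pick B) × (Pick A→Pick C) = (-191.2, -2182.5, 19353).
So ∂z/∂x = −n_x/n_z = 0.00988 and ∂z/∂y = −n_y/n_z = 0.11277.
Gradient magnitude |∇z| = √(a² + b²) = √(0.00010 + 0.01272) = 0.11321.
True dip = arctan(0.11321) = 6.5°, dipping toward S (azimuth ≈ 185°).

6.5°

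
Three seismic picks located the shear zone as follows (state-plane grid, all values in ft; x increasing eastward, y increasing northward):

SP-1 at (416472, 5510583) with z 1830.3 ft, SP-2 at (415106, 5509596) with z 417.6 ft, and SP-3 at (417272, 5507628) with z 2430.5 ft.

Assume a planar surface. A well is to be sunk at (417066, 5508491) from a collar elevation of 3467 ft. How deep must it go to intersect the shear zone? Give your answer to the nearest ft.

Let the plane be z = a·x + b·y + c.
SP-2−SP-1: −1366a − 987b = −1412.7;  SP-3−SP-1: 800a − 2955b = 600.2.
Solving gives a = 0.98773259, b = 0.06429309.
Then c = 1830.3 − a·416472 − b·5510583 = −763825.07.
At (417066, 5508491): z_contact = 411949.7 + 354157.9 − 763825.07 = 2282.5 ft.
Depth below ground = 3467 − 2282.5 = 1184 ft.

1184 ft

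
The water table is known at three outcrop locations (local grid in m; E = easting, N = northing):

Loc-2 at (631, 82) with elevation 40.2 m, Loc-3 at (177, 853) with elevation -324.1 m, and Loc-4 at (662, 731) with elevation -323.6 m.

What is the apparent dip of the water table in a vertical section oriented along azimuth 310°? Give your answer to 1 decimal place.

Two edge vectors: Loc-2→Loc-3 = (-454, 771, -364.3), Loc-2→Loc-4 = (31, 649, -363.8).
Normal n = (Loc-2→Loc-3) × (Loc-2→Loc-4) = (-44059.1, -176458.5, -318547).
So ∂z/∂E = −n_x/n_z = −0.13831 and ∂z/∂N = −n_y/n_z = −0.55395.
Unit vector along 310° is (sin 310°, cos 310°) = (-0.7660, 0.6428).
Slope in that direction = a·(-0.7660) + b·(0.6428) = −0.25012.
Apparent dip = arctan|0.25012| = 14.0° (true dip is 29.7°, so apparent ≤ true as expected).

14.0°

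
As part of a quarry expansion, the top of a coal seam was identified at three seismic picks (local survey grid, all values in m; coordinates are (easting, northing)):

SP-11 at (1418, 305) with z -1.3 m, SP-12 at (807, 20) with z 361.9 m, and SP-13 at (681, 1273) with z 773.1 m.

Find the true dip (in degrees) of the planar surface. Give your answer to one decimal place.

Let the plane be z = a·E + b·N + c.
SP-12−SP-11: −611a − 285b = 363.2;  SP-13−SP-11: −737a + 968b = 774.4.
Solving gives a = −0.71402, b = 0.25637.
Gradient magnitude |∇z| = √(a² + b²) = √(0.50982 + 0.06573) = 0.75865.
True dip = arctan(0.75865) = 37.2°, dipping toward ESE (azimuth ≈ 110°).

37.2°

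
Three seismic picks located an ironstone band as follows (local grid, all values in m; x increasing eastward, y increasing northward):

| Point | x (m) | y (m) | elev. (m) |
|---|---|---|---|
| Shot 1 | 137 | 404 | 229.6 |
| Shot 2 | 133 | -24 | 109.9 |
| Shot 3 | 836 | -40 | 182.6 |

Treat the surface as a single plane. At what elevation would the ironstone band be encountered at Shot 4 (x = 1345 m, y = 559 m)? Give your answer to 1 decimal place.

405.4 m

Two edge vectors: Shot 1→Shot 2 = (-4, -428, -119.7), Shot 1→Shot 3 = (699, -444, -47).
Normal n = (Shot 1→Shot 2) × (Shot 1→Shot 3) = (-33030.8, -83858.3, 300948).
So ∂z/∂x = −n_x/n_z = 0.109756 and ∂z/∂y = −n_y/n_z = 0.278647.
Intercept c from Shot 1: 229.6 − 15.04 − 112.57 = 101.99.
At (1345, 559): z = 147.6 + 155.8 + 101.99 = 405.4 m.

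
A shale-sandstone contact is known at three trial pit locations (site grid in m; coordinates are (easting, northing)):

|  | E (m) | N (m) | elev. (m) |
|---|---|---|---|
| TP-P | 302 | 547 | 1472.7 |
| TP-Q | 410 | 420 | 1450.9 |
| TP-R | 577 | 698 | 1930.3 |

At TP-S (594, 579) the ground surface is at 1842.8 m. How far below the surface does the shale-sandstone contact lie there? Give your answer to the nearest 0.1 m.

23.0 m

Let the plane be z = a·E + b·N + c.
TP-Q−TP-P: 108a − 127b = −21.8;  TP-R−TP-P: 275a + 151b = 457.6.
Solving gives a = 1.07008, b = 1.08164.
Then c = 1472.7 − a·302 − b·547 = 557.88.
At (594, 579): z_contact = 635.63 + 626.27 + 557.88 = 1819.78 m.
Depth below ground = 1842.8 − 1819.78 = 23.0 m.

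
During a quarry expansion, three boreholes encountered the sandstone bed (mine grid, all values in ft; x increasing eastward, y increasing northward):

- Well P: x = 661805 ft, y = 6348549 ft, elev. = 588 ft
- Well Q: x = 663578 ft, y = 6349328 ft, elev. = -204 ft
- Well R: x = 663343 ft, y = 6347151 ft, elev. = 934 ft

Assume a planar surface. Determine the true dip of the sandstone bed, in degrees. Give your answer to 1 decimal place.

28.7°

Two edge vectors: Well P→Well Q = (1773, 779, -792), Well P→Well R = (1538, -1398, 346).
Normal n = (Well P→Well Q) × (Well P→Well R) = (-837682, -1831554, -3676756).
So ∂z/∂x = −n_x/n_z = −0.22783 and ∂z/∂y = −n_y/n_z = −0.49814.
Gradient magnitude |∇z| = √(a² + b²) = √(0.05191 + 0.24815) = 0.54777.
True dip = arctan(0.54777) = 28.7°, dipping toward NNE (azimuth ≈ 025°).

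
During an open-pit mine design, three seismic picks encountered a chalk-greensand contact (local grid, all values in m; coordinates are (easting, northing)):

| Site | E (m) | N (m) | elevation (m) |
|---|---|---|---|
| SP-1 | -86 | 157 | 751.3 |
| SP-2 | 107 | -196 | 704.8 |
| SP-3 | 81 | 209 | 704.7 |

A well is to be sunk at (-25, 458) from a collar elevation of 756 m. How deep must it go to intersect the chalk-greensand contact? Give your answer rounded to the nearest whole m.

Two edge vectors: SP-1→SP-2 = (193, -353, -46.5), SP-1→SP-3 = (167, 52, -46.6).
Normal n = (SP-1→SP-2) × (SP-1→SP-3) = (18867.8, 1228.3, 68987).
So ∂z/∂E = −n_x/n_z = −0.27350 and ∂z/∂N = −n_y/n_z = −0.01780.
Intercept c from SP-1: 751.3 − 23.52 + 2.80 = 730.57.
At (-25, 458): z_contact = 6.8 − 8.2 + 730.57 = 729.3 m.
Depth below ground = 756 − 729.3 = 27 m.

27 m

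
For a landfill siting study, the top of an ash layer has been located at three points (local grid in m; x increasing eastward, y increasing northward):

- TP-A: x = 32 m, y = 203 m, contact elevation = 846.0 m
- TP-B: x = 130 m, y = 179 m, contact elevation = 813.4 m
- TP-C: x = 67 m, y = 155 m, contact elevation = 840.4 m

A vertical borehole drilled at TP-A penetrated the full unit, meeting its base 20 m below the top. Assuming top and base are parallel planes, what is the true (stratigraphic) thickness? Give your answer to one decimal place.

Let the plane be z = a·x + b·y + c.
TP-B−TP-A: 98a − 24b = −32.6;  TP-C−TP-A: 35a − 48b = −5.6.
Solving gives a = −0.37019, b = −0.15326.
|∇z| = √(a²+b²) = 0.40066, so dip δ = arctan(0.40066) = 21.83°.
True thickness = vertical thickness × cos δ = 20 × cos 21.83° = 18.6 m.

18.6 m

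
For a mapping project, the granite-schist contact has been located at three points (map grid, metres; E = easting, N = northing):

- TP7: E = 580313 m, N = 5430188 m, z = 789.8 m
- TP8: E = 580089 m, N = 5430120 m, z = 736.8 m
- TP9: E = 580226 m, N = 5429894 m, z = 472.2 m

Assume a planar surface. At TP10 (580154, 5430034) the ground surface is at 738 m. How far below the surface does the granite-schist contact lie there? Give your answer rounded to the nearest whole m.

Two edge vectors: TP7→TP8 = (-224, -68, -53), TP7→TP9 = (-87, -294, -317.6).
Normal n = (TP7→TP8) × (TP7→TP9) = (6014.8, -66531.4, 59940).
So ∂z/∂E = −n_x/n_z = −0.10034701 and ∂z/∂N = −n_y/n_z = 1.10996663.
Intercept c from TP7: 789.8 + 58232.68 − 6027327.49 = −5968305.02.
At (580154, 5430034): z_contact = −58216.7 + 6027156.6 − 5968305.02 = 634.8 m.
Depth below ground = 738 − 634.8 = 103 m.

103 m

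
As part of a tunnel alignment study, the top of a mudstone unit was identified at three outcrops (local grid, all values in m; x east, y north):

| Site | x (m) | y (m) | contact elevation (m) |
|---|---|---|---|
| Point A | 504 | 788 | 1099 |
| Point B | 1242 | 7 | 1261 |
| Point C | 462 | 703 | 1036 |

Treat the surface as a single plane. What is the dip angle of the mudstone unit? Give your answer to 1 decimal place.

Two edge vectors: Point A→Point B = (738, -781, 162), Point A→Point C = (-42, -85, -63).
Normal n = (Point A→Point B) × (Point A→Point C) = (62973, 39690, -95532).
So ∂z/∂x = −n_x/n_z = 0.65918 and ∂z/∂y = −n_y/n_z = 0.41546.
Gradient magnitude |∇z| = √(a² + b²) = √(0.43452 + 0.17261) = 0.77919.
True dip = arctan(0.77919) = 37.9°, dipping toward WSW (azimuth ≈ 238°).

37.9°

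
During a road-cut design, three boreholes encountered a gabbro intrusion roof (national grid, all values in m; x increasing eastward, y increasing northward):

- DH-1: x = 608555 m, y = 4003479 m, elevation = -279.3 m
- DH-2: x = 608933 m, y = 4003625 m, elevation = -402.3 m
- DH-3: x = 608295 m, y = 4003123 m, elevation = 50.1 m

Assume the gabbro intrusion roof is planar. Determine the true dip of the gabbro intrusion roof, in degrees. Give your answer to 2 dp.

43.80°

Let the plane be z = a·x + b·y + c.
DH-2−DH-1: 378a + 146b = −123;  DH-3−DH-1: −260a − 356b = 329.4.
Solving gives a = 0.04456, b = −0.95782.
Gradient magnitude |∇z| = √(a² + b²) = √(0.00199 + 0.91742) = 0.95886.
True dip = arctan(0.95886) = 43.80°, dipping toward N (azimuth ≈ 357°).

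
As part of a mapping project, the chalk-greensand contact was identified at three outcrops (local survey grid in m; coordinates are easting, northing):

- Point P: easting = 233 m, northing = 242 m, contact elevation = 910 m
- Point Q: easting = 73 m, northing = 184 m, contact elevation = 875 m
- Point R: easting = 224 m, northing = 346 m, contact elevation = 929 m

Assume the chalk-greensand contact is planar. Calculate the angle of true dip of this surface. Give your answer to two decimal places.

13.77°

Two edge vectors: Point P→Point Q = (-160, -58, -35), Point P→Point R = (-9, 104, 19).
Normal n = (Point P→Point Q) × (Point P→Point R) = (2538, 3355, -17162).
So ∂z/∂easting = −n_x/n_z = 0.14788 and ∂z/∂northing = −n_y/n_z = 0.19549.
Gradient magnitude |∇z| = √(a² + b²) = √(0.02187 + 0.03822) = 0.24513.
True dip = arctan(0.24513) = 13.77°, dipping toward SW (azimuth ≈ 217°).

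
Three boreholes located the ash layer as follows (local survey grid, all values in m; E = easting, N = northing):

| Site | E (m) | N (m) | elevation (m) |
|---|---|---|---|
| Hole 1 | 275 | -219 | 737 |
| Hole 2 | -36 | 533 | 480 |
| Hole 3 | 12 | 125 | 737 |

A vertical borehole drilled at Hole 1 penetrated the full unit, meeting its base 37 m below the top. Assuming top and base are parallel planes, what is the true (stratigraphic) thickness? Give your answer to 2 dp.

23.39 m

Two edge vectors: Hole 1→Hole 2 = (-311, 752, -257), Hole 1→Hole 3 = (-263, 344, 0).
Normal n = (Hole 1→Hole 2) × (Hole 1→Hole 3) = (88408, 67591, 90792).
So ∂z/∂E = −n_x/n_z = −0.97374 and ∂z/∂N = −n_y/n_z = −0.74446.
|∇z| = √(a²+b²) = 1.22572, so dip δ = arctan(1.22572) = 50.79°.
True thickness = vertical thickness × cos δ = 37 × cos 50.79° = 23.39 m.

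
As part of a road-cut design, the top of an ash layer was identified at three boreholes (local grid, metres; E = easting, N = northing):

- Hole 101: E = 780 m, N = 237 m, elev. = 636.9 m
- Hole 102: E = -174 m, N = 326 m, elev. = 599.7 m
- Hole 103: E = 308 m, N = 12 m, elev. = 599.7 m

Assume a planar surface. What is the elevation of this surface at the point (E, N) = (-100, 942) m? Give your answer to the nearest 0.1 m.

Two edge vectors: Hole 101→Hole 102 = (-954, 89, -37.2), Hole 101→Hole 103 = (-472, -225, -37.2).
Normal n = (Hole 101→Hole 102) × (Hole 101→Hole 103) = (-11680.8, -17930.4, 256658).
So ∂z/∂E = −n_x/n_z = 0.04551 and ∂z/∂N = −n_y/n_z = 0.06986.
Intercept c from Hole 101: 636.9 − 35.50 − 16.56 = 584.84.
At (-100, 942): z = −4.6 + 65.8 + 584.84 = 646.1 m.

646.1 m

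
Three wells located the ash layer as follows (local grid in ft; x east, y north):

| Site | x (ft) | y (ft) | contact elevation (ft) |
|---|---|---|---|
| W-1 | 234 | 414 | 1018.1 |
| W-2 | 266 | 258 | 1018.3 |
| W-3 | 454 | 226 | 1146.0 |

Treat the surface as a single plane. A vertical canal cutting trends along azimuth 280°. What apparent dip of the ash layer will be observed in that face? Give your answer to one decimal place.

Two edge vectors: W-1→W-2 = (32, -156, 0.2), W-1→W-3 = (220, -188, 127.9).
Normal n = (W-1→W-2) × (W-1→W-3) = (-19914.8, -4048.8, 28304).
So ∂z/∂x = −n_x/n_z = 0.70360 and ∂z/∂y = −n_y/n_z = 0.14305.
Unit vector along 280° is (sin 280°, cos 280°) = (-0.9848, 0.1736).
Slope in that direction = a·(-0.9848) + b·(0.1736) = −0.66807.
Apparent dip = arctan|0.66807| = 33.7° (true dip is 35.7°, so apparent ≤ true as expected).

33.7°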